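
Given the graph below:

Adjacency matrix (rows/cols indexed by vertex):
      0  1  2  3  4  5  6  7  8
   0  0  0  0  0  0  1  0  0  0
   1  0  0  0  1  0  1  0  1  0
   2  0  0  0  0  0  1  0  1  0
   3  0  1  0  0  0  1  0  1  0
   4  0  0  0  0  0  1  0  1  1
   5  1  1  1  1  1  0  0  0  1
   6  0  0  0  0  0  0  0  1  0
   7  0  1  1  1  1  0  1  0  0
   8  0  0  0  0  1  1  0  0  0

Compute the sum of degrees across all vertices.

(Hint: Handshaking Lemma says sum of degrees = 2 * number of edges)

Count edges: 13 edges.
By Handshaking Lemma: sum of degrees = 2 * 13 = 26.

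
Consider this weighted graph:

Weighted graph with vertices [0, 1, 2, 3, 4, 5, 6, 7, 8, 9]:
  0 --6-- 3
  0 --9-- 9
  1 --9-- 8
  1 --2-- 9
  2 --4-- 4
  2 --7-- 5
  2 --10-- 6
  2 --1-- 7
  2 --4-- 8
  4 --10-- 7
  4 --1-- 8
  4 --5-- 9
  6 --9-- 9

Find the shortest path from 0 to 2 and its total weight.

Using Dijkstra's algorithm from vertex 0:
Shortest path: 0 -> 9 -> 4 -> 2
Total weight: 9 + 5 + 4 = 18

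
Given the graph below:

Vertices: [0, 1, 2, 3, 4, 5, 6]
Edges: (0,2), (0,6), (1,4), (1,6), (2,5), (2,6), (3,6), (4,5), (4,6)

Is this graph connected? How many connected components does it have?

Checking connectivity: the graph has 1 connected component(s).
All vertices are reachable from each other. The graph IS connected.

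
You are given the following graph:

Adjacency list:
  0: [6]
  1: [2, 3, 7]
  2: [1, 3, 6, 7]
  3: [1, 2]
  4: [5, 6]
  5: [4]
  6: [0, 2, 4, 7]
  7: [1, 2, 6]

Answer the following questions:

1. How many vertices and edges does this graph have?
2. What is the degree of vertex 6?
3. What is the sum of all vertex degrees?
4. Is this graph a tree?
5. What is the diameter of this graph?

Count: 8 vertices, 10 edges.
Vertex 6 has neighbors [0, 2, 4, 7], degree = 4.
Handshaking lemma: 2 * 10 = 20.
A tree on 8 vertices has 7 edges. This graph has 10 edges (3 extra). Not a tree.
Diameter (longest shortest path) = 4.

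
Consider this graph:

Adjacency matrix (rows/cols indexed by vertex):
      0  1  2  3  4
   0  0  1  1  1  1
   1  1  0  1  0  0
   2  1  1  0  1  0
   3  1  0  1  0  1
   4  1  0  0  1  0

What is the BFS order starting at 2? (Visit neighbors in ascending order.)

BFS from vertex 2 (neighbors processed in ascending order):
Visit order: 2, 0, 1, 3, 4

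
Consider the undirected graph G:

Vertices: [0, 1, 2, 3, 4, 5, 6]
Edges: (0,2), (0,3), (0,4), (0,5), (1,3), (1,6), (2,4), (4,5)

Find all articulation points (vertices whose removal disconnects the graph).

An articulation point is a vertex whose removal disconnects the graph.
Articulation points: [0, 1, 3]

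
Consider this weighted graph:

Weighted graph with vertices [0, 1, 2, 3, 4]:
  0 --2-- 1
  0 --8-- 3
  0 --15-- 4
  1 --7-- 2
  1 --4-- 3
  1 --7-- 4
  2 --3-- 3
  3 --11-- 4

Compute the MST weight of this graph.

Applying Kruskal's algorithm (sort edges by weight, add if no cycle):
  Add (0,1) w=2
  Add (2,3) w=3
  Add (1,3) w=4
  Skip (1,2) w=7 (creates cycle)
  Add (1,4) w=7
  Skip (0,3) w=8 (creates cycle)
  Skip (3,4) w=11 (creates cycle)
  Skip (0,4) w=15 (creates cycle)
MST weight = 16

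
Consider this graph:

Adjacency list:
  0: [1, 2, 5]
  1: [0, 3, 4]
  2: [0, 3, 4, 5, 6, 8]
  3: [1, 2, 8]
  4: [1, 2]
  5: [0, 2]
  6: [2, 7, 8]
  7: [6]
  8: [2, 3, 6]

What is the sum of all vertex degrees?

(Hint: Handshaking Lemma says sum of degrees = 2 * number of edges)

Count edges: 13 edges.
By Handshaking Lemma: sum of degrees = 2 * 13 = 26.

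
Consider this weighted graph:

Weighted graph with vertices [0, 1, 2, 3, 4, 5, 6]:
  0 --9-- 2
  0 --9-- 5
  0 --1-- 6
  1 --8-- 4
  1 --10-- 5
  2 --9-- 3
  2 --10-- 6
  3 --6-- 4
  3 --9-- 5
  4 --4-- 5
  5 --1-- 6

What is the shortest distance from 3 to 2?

Using Dijkstra's algorithm from vertex 3:
Shortest path: 3 -> 2
Total weight: 9 = 9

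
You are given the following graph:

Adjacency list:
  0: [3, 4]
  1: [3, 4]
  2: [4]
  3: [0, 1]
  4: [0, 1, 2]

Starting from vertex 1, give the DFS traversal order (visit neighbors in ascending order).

DFS from vertex 1 (neighbors processed in ascending order):
Visit order: 1, 3, 0, 4, 2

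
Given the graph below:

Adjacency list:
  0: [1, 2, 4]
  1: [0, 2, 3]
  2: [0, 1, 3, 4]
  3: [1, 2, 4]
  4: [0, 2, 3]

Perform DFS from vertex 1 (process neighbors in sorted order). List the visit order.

DFS from vertex 1 (neighbors processed in ascending order):
Visit order: 1, 0, 2, 3, 4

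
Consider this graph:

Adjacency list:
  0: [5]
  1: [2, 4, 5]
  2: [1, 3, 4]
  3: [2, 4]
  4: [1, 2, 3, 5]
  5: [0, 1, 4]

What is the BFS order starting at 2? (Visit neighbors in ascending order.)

BFS from vertex 2 (neighbors processed in ascending order):
Visit order: 2, 1, 3, 4, 5, 0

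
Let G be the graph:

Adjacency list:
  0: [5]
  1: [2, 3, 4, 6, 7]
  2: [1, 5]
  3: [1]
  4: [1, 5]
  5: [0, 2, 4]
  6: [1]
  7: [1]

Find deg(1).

Vertex 1 has neighbors [2, 3, 4, 6, 7], so deg(1) = 5.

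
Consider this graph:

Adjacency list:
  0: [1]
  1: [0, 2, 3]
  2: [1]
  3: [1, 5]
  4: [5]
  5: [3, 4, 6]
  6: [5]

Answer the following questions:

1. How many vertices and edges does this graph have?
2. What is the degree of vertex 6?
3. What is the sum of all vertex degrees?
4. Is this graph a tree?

Count: 7 vertices, 6 edges.
Vertex 6 has neighbors [5], degree = 1.
Handshaking lemma: 2 * 6 = 12.
A graph is a tree iff it is connected and has exactly n-1 edges. This graph is connected (all 7 vertices in one component) and has 7-1 = 6 edges. It is a tree.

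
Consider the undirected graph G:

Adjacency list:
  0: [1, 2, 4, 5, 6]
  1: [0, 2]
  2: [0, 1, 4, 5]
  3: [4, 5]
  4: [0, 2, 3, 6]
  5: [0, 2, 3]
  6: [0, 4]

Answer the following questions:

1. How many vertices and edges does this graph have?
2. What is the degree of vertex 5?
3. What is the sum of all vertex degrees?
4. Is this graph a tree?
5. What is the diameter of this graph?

Count: 7 vertices, 11 edges.
Vertex 5 has neighbors [0, 2, 3], degree = 3.
Handshaking lemma: 2 * 11 = 22.
A tree on 7 vertices has 6 edges. This graph has 11 edges (5 extra). Not a tree.
Diameter (longest shortest path) = 3.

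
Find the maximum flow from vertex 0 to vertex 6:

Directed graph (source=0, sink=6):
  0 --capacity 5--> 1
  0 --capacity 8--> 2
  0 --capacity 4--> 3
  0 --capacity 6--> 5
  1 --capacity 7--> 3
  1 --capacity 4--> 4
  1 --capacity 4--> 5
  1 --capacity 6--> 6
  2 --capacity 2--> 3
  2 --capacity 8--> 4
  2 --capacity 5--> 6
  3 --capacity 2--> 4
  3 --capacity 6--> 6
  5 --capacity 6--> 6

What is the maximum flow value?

Computing max flow:
  Flow on (0->1): 5/5
  Flow on (0->2): 7/8
  Flow on (0->3): 4/4
  Flow on (0->5): 6/6
  Flow on (1->6): 5/6
  Flow on (2->3): 2/2
  Flow on (2->6): 5/5
  Flow on (3->6): 6/6
  Flow on (5->6): 6/6
Maximum flow = 22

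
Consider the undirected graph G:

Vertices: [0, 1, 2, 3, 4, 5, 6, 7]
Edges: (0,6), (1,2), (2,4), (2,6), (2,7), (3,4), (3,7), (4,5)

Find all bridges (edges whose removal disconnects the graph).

A bridge is an edge whose removal increases the number of connected components.
Bridges found: (0,6), (1,2), (2,6), (4,5)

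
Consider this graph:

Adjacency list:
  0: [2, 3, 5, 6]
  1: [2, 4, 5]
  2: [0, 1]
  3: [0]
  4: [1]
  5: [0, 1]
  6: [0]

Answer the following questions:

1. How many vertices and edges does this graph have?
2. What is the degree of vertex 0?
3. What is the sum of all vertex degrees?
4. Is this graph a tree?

Count: 7 vertices, 7 edges.
Vertex 0 has neighbors [2, 3, 5, 6], degree = 4.
Handshaking lemma: 2 * 7 = 14.
A tree on 7 vertices has 6 edges. This graph has 7 edges (1 extra). Not a tree.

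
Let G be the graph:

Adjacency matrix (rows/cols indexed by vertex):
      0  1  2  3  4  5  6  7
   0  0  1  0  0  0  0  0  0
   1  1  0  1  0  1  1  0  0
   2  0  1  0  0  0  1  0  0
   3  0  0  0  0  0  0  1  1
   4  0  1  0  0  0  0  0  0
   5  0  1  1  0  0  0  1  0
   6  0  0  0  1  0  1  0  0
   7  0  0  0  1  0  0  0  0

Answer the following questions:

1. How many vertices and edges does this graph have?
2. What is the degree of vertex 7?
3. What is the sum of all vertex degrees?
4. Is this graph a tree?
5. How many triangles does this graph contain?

Count: 8 vertices, 8 edges.
Vertex 7 has neighbors [3], degree = 1.
Handshaking lemma: 2 * 8 = 16.
A tree on 8 vertices has 7 edges. This graph has 8 edges (1 extra). Not a tree.
Number of triangles = 1.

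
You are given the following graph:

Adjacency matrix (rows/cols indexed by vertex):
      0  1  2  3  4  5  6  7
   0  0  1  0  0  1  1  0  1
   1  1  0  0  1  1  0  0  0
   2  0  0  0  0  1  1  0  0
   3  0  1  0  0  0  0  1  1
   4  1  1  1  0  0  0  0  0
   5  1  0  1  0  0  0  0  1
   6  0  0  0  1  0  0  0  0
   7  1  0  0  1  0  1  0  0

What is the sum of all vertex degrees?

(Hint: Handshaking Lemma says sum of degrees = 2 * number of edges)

Count edges: 11 edges.
By Handshaking Lemma: sum of degrees = 2 * 11 = 22.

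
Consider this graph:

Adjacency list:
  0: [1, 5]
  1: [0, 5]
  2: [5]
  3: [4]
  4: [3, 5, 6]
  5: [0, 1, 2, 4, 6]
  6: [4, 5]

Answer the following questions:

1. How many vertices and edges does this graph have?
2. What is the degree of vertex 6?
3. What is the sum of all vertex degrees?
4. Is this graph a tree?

Count: 7 vertices, 8 edges.
Vertex 6 has neighbors [4, 5], degree = 2.
Handshaking lemma: 2 * 8 = 16.
A tree on 7 vertices has 6 edges. This graph has 8 edges (2 extra). Not a tree.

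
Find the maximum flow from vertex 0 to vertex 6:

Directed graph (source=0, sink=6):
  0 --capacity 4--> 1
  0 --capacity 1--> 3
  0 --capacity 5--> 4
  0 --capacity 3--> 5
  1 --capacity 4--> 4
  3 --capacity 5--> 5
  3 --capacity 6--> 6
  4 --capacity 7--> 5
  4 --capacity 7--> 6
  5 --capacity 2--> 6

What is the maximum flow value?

Computing max flow:
  Flow on (0->1): 4/4
  Flow on (0->3): 1/1
  Flow on (0->4): 3/5
  Flow on (0->5): 2/3
  Flow on (1->4): 4/4
  Flow on (3->6): 1/6
  Flow on (4->6): 7/7
  Flow on (5->6): 2/2
Maximum flow = 10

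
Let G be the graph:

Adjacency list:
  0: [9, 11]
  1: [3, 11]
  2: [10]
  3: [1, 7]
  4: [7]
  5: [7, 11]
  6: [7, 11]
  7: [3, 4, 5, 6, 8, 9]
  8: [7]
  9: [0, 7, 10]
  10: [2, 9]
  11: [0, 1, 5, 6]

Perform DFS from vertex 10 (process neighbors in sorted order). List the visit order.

DFS from vertex 10 (neighbors processed in ascending order):
Visit order: 10, 2, 9, 0, 11, 1, 3, 7, 4, 5, 6, 8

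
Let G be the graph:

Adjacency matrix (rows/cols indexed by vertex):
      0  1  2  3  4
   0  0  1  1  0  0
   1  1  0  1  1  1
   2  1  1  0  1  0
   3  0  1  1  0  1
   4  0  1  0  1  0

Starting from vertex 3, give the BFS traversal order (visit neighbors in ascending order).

BFS from vertex 3 (neighbors processed in ascending order):
Visit order: 3, 1, 2, 4, 0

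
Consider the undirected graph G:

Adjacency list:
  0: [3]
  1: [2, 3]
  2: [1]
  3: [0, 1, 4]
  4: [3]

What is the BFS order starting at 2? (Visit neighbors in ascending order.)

BFS from vertex 2 (neighbors processed in ascending order):
Visit order: 2, 1, 3, 0, 4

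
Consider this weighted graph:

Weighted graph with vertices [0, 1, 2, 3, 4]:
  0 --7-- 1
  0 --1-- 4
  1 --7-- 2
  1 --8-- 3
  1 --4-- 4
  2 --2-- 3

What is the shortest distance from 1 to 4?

Using Dijkstra's algorithm from vertex 1:
Shortest path: 1 -> 4
Total weight: 4 = 4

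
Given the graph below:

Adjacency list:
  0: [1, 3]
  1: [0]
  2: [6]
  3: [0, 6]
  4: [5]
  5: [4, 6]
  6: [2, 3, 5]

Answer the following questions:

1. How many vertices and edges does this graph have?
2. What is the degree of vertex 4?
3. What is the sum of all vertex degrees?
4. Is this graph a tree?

Count: 7 vertices, 6 edges.
Vertex 4 has neighbors [5], degree = 1.
Handshaking lemma: 2 * 6 = 12.
A graph is a tree iff it is connected and has exactly n-1 edges. This graph is connected (all 7 vertices in one component) and has 7-1 = 6 edges. It is a tree.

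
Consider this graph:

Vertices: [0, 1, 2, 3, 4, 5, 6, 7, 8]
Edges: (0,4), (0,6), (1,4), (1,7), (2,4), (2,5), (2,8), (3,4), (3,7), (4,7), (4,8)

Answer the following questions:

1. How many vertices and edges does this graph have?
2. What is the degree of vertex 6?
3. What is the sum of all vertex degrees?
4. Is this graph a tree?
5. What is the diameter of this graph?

Count: 9 vertices, 11 edges.
Vertex 6 has neighbors [0], degree = 1.
Handshaking lemma: 2 * 11 = 22.
A tree on 9 vertices has 8 edges. This graph has 11 edges (3 extra). Not a tree.
Diameter (longest shortest path) = 4.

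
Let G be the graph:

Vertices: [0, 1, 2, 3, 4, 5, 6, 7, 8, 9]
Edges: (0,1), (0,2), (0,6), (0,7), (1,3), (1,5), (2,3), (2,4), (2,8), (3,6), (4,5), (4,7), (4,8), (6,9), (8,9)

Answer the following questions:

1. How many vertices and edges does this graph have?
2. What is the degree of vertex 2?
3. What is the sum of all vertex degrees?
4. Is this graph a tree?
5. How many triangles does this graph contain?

Count: 10 vertices, 15 edges.
Vertex 2 has neighbors [0, 3, 4, 8], degree = 4.
Handshaking lemma: 2 * 15 = 30.
A tree on 10 vertices has 9 edges. This graph has 15 edges (6 extra). Not a tree.
Number of triangles = 1.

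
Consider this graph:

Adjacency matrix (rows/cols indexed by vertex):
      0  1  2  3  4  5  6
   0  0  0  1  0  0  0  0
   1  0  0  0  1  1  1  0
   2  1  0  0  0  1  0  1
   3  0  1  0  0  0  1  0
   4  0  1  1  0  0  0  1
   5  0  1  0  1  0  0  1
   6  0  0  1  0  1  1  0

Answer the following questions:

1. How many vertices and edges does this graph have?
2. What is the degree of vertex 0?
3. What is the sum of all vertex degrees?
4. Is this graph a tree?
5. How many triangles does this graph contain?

Count: 7 vertices, 9 edges.
Vertex 0 has neighbors [2], degree = 1.
Handshaking lemma: 2 * 9 = 18.
A tree on 7 vertices has 6 edges. This graph has 9 edges (3 extra). Not a tree.
Number of triangles = 2.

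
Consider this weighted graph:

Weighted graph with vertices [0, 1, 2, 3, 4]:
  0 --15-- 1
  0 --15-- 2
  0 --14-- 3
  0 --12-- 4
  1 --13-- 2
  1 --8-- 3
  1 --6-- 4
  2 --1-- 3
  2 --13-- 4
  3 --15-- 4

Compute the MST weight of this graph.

Applying Kruskal's algorithm (sort edges by weight, add if no cycle):
  Add (2,3) w=1
  Add (1,4) w=6
  Add (1,3) w=8
  Add (0,4) w=12
  Skip (1,2) w=13 (creates cycle)
  Skip (2,4) w=13 (creates cycle)
  Skip (0,3) w=14 (creates cycle)
  Skip (0,2) w=15 (creates cycle)
  Skip (0,1) w=15 (creates cycle)
  Skip (3,4) w=15 (creates cycle)
MST weight = 27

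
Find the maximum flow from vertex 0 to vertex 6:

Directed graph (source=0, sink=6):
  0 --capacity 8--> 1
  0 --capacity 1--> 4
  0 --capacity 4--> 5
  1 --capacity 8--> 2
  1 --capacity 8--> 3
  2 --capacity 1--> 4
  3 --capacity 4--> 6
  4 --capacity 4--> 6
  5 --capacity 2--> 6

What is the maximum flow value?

Computing max flow:
  Flow on (0->1): 5/8
  Flow on (0->4): 1/1
  Flow on (0->5): 2/4
  Flow on (1->2): 1/8
  Flow on (1->3): 4/8
  Flow on (2->4): 1/1
  Flow on (3->6): 4/4
  Flow on (4->6): 2/4
  Flow on (5->6): 2/2
Maximum flow = 8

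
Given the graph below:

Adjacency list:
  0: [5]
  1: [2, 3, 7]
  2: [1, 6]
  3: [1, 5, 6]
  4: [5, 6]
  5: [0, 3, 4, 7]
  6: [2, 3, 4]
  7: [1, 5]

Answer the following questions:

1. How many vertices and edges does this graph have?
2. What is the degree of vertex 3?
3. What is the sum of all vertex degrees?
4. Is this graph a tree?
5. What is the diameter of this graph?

Count: 8 vertices, 10 edges.
Vertex 3 has neighbors [1, 5, 6], degree = 3.
Handshaking lemma: 2 * 10 = 20.
A tree on 8 vertices has 7 edges. This graph has 10 edges (3 extra). Not a tree.
Diameter (longest shortest path) = 4.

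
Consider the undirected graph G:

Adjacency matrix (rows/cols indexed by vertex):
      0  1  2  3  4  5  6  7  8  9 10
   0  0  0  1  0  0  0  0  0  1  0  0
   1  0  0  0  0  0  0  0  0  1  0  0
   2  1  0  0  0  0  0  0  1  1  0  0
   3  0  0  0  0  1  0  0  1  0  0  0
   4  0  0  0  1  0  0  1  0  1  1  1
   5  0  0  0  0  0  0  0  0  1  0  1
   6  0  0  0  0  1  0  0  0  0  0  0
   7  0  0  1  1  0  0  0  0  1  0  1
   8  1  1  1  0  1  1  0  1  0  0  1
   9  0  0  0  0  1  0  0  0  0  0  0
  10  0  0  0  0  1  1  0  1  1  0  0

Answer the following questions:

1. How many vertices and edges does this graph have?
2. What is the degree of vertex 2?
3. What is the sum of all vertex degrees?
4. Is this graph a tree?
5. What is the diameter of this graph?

Count: 11 vertices, 16 edges.
Vertex 2 has neighbors [0, 7, 8], degree = 3.
Handshaking lemma: 2 * 16 = 32.
A tree on 11 vertices has 10 edges. This graph has 16 edges (6 extra). Not a tree.
Diameter (longest shortest path) = 3.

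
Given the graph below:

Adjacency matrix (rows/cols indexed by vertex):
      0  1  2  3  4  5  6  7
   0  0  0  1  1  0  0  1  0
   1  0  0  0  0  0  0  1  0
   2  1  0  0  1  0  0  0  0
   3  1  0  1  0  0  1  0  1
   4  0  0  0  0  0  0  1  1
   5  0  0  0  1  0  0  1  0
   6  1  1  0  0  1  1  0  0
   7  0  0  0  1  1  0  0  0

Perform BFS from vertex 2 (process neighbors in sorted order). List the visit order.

BFS from vertex 2 (neighbors processed in ascending order):
Visit order: 2, 0, 3, 6, 5, 7, 1, 4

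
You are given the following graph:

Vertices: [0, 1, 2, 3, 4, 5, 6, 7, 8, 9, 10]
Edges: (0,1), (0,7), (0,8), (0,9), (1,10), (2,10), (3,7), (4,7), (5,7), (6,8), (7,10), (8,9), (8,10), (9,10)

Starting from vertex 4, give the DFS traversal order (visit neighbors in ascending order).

DFS from vertex 4 (neighbors processed in ascending order):
Visit order: 4, 7, 0, 1, 10, 2, 8, 6, 9, 3, 5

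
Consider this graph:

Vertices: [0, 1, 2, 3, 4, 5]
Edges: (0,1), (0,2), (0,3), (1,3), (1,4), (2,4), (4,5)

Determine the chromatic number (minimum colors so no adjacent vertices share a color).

The graph has a maximum clique of size 3 (lower bound on chromatic number).
A valid 3-coloring: {0: 0, 1: 1, 2: 1, 3: 2, 4: 0, 5: 1}.
Chromatic number = 3.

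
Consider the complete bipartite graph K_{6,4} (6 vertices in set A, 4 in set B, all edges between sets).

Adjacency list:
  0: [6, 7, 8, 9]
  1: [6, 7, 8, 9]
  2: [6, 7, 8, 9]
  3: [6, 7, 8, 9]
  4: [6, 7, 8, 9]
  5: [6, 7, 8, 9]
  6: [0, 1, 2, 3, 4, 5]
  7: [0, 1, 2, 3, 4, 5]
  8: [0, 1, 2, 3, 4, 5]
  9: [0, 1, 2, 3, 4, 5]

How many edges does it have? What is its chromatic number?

K_{6,4} has 6 * 4 = 24 edges.
Bipartite graphs have chromatic number 2 (color each partition differently).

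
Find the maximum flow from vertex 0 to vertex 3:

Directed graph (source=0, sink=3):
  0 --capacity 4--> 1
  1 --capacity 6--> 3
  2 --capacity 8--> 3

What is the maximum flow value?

Computing max flow:
  Flow on (0->1): 4/4
  Flow on (1->3): 4/6
Maximum flow = 4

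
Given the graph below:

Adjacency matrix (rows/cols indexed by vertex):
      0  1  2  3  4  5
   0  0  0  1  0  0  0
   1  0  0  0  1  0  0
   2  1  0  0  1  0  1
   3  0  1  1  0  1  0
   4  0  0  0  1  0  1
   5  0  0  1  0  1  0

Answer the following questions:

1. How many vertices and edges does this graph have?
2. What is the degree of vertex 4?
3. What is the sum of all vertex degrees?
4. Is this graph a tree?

Count: 6 vertices, 6 edges.
Vertex 4 has neighbors [3, 5], degree = 2.
Handshaking lemma: 2 * 6 = 12.
A tree on 6 vertices has 5 edges. This graph has 6 edges (1 extra). Not a tree.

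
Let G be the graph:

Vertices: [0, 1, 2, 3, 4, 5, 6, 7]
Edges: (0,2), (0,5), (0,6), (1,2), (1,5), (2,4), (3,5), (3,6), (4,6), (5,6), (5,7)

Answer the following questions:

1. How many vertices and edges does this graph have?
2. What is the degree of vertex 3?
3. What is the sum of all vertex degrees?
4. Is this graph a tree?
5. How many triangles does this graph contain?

Count: 8 vertices, 11 edges.
Vertex 3 has neighbors [5, 6], degree = 2.
Handshaking lemma: 2 * 11 = 22.
A tree on 8 vertices has 7 edges. This graph has 11 edges (4 extra). Not a tree.
Number of triangles = 2.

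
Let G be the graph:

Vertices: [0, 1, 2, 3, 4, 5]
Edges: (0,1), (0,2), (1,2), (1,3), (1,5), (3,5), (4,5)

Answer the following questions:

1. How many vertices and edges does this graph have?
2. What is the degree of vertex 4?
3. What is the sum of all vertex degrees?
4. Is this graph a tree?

Count: 6 vertices, 7 edges.
Vertex 4 has neighbors [5], degree = 1.
Handshaking lemma: 2 * 7 = 14.
A tree on 6 vertices has 5 edges. This graph has 7 edges (2 extra). Not a tree.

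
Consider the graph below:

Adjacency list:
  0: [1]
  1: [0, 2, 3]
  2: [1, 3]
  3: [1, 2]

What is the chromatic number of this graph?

The graph has a maximum clique of size 3 (lower bound on chromatic number).
A valid 3-coloring: {0: 1, 1: 0, 2: 1, 3: 2}.
Chromatic number = 3.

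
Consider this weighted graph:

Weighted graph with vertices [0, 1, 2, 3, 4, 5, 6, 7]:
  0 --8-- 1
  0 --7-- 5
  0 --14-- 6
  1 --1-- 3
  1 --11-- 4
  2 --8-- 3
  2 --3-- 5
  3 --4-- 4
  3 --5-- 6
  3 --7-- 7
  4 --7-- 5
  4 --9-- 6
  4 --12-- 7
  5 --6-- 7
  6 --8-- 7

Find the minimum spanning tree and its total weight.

Applying Kruskal's algorithm (sort edges by weight, add if no cycle):
  Add (1,3) w=1
  Add (2,5) w=3
  Add (3,4) w=4
  Add (3,6) w=5
  Add (5,7) w=6
  Add (0,5) w=7
  Add (3,7) w=7
  Skip (4,5) w=7 (creates cycle)
  Skip (0,1) w=8 (creates cycle)
  Skip (2,3) w=8 (creates cycle)
  Skip (6,7) w=8 (creates cycle)
  Skip (4,6) w=9 (creates cycle)
  Skip (1,4) w=11 (creates cycle)
  Skip (4,7) w=12 (creates cycle)
  Skip (0,6) w=14 (creates cycle)
MST weight = 33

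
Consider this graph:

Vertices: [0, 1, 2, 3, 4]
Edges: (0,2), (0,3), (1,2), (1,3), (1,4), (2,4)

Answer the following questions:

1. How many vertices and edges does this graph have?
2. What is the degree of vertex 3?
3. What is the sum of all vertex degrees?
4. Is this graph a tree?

Count: 5 vertices, 6 edges.
Vertex 3 has neighbors [0, 1], degree = 2.
Handshaking lemma: 2 * 6 = 12.
A tree on 5 vertices has 4 edges. This graph has 6 edges (2 extra). Not a tree.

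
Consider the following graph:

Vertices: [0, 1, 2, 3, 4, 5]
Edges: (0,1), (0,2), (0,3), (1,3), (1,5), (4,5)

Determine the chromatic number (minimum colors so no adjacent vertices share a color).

The graph has a maximum clique of size 3 (lower bound on chromatic number).
A valid 3-coloring: {0: 0, 1: 1, 2: 1, 3: 2, 4: 1, 5: 0}.
Chromatic number = 3.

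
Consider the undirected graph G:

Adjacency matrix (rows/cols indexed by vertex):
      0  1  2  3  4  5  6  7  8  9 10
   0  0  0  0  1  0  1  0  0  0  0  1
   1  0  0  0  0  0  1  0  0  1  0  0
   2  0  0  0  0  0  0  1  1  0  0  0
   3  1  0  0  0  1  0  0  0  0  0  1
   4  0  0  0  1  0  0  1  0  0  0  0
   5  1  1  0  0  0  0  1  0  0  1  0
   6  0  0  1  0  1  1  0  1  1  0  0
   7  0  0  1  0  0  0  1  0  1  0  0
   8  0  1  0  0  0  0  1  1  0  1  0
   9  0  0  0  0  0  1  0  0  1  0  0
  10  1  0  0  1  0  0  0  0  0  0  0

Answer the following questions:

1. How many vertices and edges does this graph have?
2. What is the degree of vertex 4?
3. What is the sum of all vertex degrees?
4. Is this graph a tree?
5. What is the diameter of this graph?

Count: 11 vertices, 16 edges.
Vertex 4 has neighbors [3, 6], degree = 2.
Handshaking lemma: 2 * 16 = 32.
A tree on 11 vertices has 10 edges. This graph has 16 edges (6 extra). Not a tree.
Diameter (longest shortest path) = 4.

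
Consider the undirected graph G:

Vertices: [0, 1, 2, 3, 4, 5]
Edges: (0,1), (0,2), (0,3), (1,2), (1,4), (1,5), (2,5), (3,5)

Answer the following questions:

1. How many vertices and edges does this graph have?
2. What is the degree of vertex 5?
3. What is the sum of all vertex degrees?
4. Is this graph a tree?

Count: 6 vertices, 8 edges.
Vertex 5 has neighbors [1, 2, 3], degree = 3.
Handshaking lemma: 2 * 8 = 16.
A tree on 6 vertices has 5 edges. This graph has 8 edges (3 extra). Not a tree.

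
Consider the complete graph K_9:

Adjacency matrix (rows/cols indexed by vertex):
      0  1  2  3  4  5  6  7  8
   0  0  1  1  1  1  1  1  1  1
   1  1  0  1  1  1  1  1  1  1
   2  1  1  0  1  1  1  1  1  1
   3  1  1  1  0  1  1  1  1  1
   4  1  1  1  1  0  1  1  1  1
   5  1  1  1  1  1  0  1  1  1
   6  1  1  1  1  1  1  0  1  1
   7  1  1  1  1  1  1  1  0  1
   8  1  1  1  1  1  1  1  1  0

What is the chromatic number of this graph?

In K_9, every vertex is adjacent to every other vertex.
Each vertex needs a unique color.
Chromatic number = 9.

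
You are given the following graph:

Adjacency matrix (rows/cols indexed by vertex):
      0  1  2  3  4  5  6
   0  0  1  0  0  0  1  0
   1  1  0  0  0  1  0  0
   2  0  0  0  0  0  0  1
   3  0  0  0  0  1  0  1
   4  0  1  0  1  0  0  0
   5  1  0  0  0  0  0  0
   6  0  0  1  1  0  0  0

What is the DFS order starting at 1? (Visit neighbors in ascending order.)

DFS from vertex 1 (neighbors processed in ascending order):
Visit order: 1, 0, 5, 4, 3, 6, 2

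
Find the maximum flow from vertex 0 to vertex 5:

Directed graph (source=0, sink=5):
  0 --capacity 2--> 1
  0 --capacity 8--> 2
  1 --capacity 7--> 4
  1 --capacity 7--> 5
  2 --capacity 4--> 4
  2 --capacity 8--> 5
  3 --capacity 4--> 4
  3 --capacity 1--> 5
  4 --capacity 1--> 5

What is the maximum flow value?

Computing max flow:
  Flow on (0->1): 2/2
  Flow on (0->2): 8/8
  Flow on (1->5): 2/7
  Flow on (2->5): 8/8
Maximum flow = 10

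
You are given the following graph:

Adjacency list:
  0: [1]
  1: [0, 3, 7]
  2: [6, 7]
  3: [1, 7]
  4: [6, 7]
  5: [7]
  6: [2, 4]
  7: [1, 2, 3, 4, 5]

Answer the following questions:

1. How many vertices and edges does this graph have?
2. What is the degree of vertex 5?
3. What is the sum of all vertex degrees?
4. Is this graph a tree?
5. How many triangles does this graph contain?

Count: 8 vertices, 9 edges.
Vertex 5 has neighbors [7], degree = 1.
Handshaking lemma: 2 * 9 = 18.
A tree on 8 vertices has 7 edges. This graph has 9 edges (2 extra). Not a tree.
Number of triangles = 1.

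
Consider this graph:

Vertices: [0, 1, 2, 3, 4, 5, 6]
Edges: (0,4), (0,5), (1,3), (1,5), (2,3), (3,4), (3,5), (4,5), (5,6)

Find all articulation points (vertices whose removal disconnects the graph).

An articulation point is a vertex whose removal disconnects the graph.
Articulation points: [3, 5]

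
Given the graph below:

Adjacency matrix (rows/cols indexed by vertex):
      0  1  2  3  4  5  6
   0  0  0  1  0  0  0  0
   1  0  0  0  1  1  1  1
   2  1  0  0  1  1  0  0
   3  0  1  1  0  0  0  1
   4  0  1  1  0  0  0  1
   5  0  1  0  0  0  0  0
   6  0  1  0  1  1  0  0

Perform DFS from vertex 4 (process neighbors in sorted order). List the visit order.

DFS from vertex 4 (neighbors processed in ascending order):
Visit order: 4, 1, 3, 2, 0, 6, 5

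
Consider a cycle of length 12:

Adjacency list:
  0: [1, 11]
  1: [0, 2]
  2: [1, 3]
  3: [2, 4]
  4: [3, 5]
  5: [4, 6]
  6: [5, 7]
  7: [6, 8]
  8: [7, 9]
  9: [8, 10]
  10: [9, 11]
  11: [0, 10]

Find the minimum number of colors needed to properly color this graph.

This is an even cycle (C_12). Even cycles are bipartite.
Chromatic number = 2.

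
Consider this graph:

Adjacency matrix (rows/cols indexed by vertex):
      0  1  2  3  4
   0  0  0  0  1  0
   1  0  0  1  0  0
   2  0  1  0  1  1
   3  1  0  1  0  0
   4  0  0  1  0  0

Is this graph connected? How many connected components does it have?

Checking connectivity: the graph has 1 connected component(s).
All vertices are reachable from each other. The graph IS connected.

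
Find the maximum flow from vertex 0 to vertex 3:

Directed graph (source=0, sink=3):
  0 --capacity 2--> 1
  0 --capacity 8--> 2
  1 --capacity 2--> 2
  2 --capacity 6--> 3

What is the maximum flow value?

Computing max flow:
  Flow on (0->1): 2/2
  Flow on (0->2): 4/8
  Flow on (1->2): 2/2
  Flow on (2->3): 6/6
Maximum flow = 6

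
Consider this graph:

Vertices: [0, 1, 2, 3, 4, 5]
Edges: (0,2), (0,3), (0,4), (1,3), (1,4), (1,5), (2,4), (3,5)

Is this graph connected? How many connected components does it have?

Checking connectivity: the graph has 1 connected component(s).
All vertices are reachable from each other. The graph IS connected.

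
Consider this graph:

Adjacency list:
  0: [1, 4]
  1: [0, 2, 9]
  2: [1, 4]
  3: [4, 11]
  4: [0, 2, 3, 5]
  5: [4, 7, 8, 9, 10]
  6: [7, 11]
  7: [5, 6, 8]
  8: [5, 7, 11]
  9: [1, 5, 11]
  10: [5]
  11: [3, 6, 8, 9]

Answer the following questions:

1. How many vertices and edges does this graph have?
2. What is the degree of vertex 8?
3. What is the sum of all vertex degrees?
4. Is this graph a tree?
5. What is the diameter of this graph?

Count: 12 vertices, 17 edges.
Vertex 8 has neighbors [5, 7, 11], degree = 3.
Handshaking lemma: 2 * 17 = 34.
A tree on 12 vertices has 11 edges. This graph has 17 edges (6 extra). Not a tree.
Diameter (longest shortest path) = 4.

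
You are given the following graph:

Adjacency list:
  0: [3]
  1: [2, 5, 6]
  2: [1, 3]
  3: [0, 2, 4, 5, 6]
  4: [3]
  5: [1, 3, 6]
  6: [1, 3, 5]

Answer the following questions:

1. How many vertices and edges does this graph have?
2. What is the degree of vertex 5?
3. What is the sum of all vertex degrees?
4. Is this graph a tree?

Count: 7 vertices, 9 edges.
Vertex 5 has neighbors [1, 3, 6], degree = 3.
Handshaking lemma: 2 * 9 = 18.
A tree on 7 vertices has 6 edges. This graph has 9 edges (3 extra). Not a tree.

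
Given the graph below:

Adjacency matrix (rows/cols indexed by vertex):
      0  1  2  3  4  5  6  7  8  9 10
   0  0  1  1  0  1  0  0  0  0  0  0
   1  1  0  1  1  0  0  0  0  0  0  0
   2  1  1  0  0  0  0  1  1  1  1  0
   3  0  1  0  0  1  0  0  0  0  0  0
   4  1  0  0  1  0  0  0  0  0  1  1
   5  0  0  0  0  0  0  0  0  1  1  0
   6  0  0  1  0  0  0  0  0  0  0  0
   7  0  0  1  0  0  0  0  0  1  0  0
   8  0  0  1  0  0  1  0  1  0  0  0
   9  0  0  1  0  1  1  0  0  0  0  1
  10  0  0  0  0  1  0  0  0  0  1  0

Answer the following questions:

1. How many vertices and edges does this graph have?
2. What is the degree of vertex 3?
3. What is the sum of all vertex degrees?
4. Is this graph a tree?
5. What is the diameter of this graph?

Count: 11 vertices, 16 edges.
Vertex 3 has neighbors [1, 4], degree = 2.
Handshaking lemma: 2 * 16 = 32.
A tree on 11 vertices has 10 edges. This graph has 16 edges (6 extra). Not a tree.
Diameter (longest shortest path) = 3.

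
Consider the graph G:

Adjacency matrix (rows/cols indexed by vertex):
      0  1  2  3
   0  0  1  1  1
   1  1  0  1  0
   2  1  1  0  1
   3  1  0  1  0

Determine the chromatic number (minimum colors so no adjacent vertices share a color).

The graph has a maximum clique of size 3 (lower bound on chromatic number).
A valid 3-coloring: {0: 0, 1: 2, 2: 1, 3: 2}.
Chromatic number = 3.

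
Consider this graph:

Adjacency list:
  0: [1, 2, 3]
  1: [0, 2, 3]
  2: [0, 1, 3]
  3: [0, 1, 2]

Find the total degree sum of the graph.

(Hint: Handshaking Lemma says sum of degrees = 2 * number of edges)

Count edges: 6 edges.
By Handshaking Lemma: sum of degrees = 2 * 6 = 12.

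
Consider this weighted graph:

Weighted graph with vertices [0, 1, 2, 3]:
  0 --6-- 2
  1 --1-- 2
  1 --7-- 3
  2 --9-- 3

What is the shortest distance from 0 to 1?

Using Dijkstra's algorithm from vertex 0:
Shortest path: 0 -> 2 -> 1
Total weight: 6 + 1 = 7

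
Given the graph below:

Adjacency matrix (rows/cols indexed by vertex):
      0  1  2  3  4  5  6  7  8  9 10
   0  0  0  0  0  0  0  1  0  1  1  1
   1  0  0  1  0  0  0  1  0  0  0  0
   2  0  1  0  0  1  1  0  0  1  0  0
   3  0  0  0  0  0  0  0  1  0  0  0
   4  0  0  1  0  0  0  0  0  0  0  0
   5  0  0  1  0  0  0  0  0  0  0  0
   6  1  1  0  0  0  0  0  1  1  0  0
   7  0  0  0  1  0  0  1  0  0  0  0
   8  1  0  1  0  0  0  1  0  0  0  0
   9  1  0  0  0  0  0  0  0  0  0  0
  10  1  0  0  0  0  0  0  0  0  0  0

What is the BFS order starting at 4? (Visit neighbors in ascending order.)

BFS from vertex 4 (neighbors processed in ascending order):
Visit order: 4, 2, 1, 5, 8, 6, 0, 7, 9, 10, 3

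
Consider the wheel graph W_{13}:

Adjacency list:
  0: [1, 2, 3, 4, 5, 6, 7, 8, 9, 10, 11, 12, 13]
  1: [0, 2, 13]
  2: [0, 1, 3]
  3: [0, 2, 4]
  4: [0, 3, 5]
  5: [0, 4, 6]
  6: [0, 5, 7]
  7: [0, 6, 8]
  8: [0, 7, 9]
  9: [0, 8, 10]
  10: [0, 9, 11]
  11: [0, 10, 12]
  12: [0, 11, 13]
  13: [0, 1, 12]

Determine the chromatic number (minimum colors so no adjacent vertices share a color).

W_{13} = C_{13} plus a hub adjacent to every cycle vertex.
The outer cycle needs 3 colors (odd cycle); the hub is adjacent to all of them so needs a fresh color.
Chromatic number = 3 + 1 = 4.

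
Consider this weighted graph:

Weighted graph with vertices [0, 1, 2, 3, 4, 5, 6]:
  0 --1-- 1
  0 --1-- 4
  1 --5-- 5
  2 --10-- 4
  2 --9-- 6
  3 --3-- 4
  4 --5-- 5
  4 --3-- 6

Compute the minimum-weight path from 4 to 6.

Using Dijkstra's algorithm from vertex 4:
Shortest path: 4 -> 6
Total weight: 3 = 3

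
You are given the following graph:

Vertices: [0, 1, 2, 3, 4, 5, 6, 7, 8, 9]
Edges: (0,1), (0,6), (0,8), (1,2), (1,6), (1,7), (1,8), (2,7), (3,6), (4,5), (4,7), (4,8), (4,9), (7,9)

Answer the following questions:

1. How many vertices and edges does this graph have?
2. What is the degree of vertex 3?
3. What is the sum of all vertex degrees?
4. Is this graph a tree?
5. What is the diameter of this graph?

Count: 10 vertices, 14 edges.
Vertex 3 has neighbors [6], degree = 1.
Handshaking lemma: 2 * 14 = 28.
A tree on 10 vertices has 9 edges. This graph has 14 edges (5 extra). Not a tree.
Diameter (longest shortest path) = 5.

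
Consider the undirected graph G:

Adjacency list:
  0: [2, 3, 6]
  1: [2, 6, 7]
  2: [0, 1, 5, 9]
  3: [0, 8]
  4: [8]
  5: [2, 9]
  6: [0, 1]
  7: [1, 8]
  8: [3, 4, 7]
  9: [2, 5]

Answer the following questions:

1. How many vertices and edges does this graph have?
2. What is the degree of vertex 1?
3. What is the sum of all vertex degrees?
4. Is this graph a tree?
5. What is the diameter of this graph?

Count: 10 vertices, 12 edges.
Vertex 1 has neighbors [2, 6, 7], degree = 3.
Handshaking lemma: 2 * 12 = 24.
A tree on 10 vertices has 9 edges. This graph has 12 edges (3 extra). Not a tree.
Diameter (longest shortest path) = 5.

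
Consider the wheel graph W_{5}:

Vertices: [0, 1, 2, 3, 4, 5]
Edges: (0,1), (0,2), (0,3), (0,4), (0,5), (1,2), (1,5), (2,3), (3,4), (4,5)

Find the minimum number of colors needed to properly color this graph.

W_{5} = C_{5} plus a hub adjacent to every cycle vertex.
The outer cycle needs 3 colors (odd cycle); the hub is adjacent to all of them so needs a fresh color.
Chromatic number = 3 + 1 = 4.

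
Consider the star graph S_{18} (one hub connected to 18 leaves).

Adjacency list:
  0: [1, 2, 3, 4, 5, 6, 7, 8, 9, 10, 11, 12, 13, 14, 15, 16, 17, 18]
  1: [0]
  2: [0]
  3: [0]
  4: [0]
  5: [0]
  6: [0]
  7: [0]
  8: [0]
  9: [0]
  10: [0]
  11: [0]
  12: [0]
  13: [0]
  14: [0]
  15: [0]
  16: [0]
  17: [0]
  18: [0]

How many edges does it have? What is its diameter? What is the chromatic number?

Star graph S_{18}: the hub connects to all 18 leaves.
Edges = 18.
Diameter = 2 (any leaf to hub is 1, leaf to leaf through hub is 2).
Star graphs are bipartite (hub vs leaves), so chromatic number = 2.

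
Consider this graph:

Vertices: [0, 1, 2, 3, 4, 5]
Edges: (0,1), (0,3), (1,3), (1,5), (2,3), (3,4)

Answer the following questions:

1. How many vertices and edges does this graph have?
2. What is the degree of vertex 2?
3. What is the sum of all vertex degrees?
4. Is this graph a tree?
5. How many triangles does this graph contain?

Count: 6 vertices, 6 edges.
Vertex 2 has neighbors [3], degree = 1.
Handshaking lemma: 2 * 6 = 12.
A tree on 6 vertices has 5 edges. This graph has 6 edges (1 extra). Not a tree.
Number of triangles = 1.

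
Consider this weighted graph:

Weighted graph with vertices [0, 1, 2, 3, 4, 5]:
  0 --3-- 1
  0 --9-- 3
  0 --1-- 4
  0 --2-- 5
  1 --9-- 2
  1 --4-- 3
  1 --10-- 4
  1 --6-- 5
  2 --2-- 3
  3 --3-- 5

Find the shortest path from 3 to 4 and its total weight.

Using Dijkstra's algorithm from vertex 3:
Shortest path: 3 -> 5 -> 0 -> 4
Total weight: 3 + 2 + 1 = 6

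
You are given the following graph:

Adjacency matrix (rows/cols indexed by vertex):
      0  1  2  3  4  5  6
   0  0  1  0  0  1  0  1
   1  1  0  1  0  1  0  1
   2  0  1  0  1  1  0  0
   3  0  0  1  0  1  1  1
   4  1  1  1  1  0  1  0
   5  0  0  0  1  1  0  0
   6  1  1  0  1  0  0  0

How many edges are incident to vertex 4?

Vertex 4 has neighbors [0, 1, 2, 3, 5], so deg(4) = 5.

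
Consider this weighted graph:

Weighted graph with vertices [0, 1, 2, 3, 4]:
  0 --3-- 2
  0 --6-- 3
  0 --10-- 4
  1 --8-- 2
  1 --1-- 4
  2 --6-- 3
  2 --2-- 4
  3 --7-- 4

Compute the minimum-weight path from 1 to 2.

Using Dijkstra's algorithm from vertex 1:
Shortest path: 1 -> 4 -> 2
Total weight: 1 + 2 = 3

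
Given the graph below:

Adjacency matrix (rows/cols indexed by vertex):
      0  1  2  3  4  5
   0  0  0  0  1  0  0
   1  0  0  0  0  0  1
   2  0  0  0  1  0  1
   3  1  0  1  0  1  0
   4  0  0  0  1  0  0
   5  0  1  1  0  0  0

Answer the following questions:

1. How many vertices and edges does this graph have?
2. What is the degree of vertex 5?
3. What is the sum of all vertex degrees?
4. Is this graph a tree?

Count: 6 vertices, 5 edges.
Vertex 5 has neighbors [1, 2], degree = 2.
Handshaking lemma: 2 * 5 = 10.
A graph is a tree iff it is connected and has exactly n-1 edges. This graph is connected (all 6 vertices in one component) and has 6-1 = 5 edges. It is a tree.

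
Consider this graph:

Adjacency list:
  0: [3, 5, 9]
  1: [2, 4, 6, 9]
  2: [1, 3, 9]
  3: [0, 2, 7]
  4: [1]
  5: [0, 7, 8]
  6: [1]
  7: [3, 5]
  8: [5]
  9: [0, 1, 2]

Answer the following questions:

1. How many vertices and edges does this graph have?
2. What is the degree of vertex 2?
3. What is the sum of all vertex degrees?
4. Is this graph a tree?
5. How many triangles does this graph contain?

Count: 10 vertices, 12 edges.
Vertex 2 has neighbors [1, 3, 9], degree = 3.
Handshaking lemma: 2 * 12 = 24.
A tree on 10 vertices has 9 edges. This graph has 12 edges (3 extra). Not a tree.
Number of triangles = 1.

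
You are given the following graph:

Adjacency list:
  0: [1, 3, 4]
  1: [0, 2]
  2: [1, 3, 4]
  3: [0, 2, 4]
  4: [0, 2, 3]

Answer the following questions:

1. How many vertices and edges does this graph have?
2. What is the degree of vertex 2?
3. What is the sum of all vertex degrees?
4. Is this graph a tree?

Count: 5 vertices, 7 edges.
Vertex 2 has neighbors [1, 3, 4], degree = 3.
Handshaking lemma: 2 * 7 = 14.
A tree on 5 vertices has 4 edges. This graph has 7 edges (3 extra). Not a tree.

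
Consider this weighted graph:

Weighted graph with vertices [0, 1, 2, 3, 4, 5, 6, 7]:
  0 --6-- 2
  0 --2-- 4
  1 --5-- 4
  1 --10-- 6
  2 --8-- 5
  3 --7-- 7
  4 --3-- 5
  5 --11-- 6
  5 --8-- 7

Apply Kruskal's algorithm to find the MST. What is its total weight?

Applying Kruskal's algorithm (sort edges by weight, add if no cycle):
  Add (0,4) w=2
  Add (4,5) w=3
  Add (1,4) w=5
  Add (0,2) w=6
  Add (3,7) w=7
  Skip (2,5) w=8 (creates cycle)
  Add (5,7) w=8
  Add (1,6) w=10
  Skip (5,6) w=11 (creates cycle)
MST weight = 41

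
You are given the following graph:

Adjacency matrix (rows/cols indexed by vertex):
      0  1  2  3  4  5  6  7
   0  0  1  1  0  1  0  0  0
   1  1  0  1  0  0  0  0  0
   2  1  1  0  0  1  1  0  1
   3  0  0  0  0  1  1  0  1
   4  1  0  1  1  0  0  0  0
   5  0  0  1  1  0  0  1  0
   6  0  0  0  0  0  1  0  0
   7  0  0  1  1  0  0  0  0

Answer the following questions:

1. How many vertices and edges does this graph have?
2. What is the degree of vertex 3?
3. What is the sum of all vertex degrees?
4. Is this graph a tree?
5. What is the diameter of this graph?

Count: 8 vertices, 11 edges.
Vertex 3 has neighbors [4, 5, 7], degree = 3.
Handshaking lemma: 2 * 11 = 22.
A tree on 8 vertices has 7 edges. This graph has 11 edges (4 extra). Not a tree.
Diameter (longest shortest path) = 3.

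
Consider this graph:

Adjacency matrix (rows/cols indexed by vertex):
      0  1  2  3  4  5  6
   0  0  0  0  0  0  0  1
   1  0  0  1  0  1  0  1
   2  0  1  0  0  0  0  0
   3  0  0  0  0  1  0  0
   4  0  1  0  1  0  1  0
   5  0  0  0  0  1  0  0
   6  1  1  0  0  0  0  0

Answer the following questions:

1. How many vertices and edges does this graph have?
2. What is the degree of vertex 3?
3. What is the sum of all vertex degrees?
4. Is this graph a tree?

Count: 7 vertices, 6 edges.
Vertex 3 has neighbors [4], degree = 1.
Handshaking lemma: 2 * 6 = 12.
A graph is a tree iff it is connected and has exactly n-1 edges. This graph is connected (all 7 vertices in one component) and has 7-1 = 6 edges. It is a tree.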